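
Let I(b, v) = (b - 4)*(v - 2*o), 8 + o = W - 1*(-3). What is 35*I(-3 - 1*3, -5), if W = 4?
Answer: 1050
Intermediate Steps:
o = -1 (o = -8 + (4 - 1*(-3)) = -8 + (4 + 3) = -8 + 7 = -1)
I(b, v) = (-4 + b)*(2 + v) (I(b, v) = (b - 4)*(v - 2*(-1)) = (-4 + b)*(v + 2) = (-4 + b)*(2 + v))
35*I(-3 - 1*3, -5) = 35*(-8 - 4*(-5) + 2*(-3 - 1*3) + (-3 - 1*3)*(-5)) = 35*(-8 + 20 + 2*(-3 - 3) + (-3 - 3)*(-5)) = 35*(-8 + 20 + 2*(-6) - 6*(-5)) = 35*(-8 + 20 - 12 + 30) = 35*30 = 1050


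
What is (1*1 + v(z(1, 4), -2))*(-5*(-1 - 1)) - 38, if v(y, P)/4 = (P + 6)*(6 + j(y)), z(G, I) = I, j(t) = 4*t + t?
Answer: 4132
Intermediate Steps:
j(t) = 5*t
v(y, P) = 4*(6 + P)*(6 + 5*y) (v(y, P) = 4*((P + 6)*(6 + 5*y)) = 4*((6 + P)*(6 + 5*y)) = 4*(6 + P)*(6 + 5*y))
(1*1 + v(z(1, 4), -2))*(-5*(-1 - 1)) - 38 = (1*1 + (144 + 24*(-2) + 120*4 + 20*(-2)*4))*(-5*(-1 - 1)) - 38 = (1 + (144 - 48 + 480 - 160))*(-5*(-2)) - 38 = (1 + 416)*10 - 38 = 417*10 - 38 = 4170 - 38 = 4132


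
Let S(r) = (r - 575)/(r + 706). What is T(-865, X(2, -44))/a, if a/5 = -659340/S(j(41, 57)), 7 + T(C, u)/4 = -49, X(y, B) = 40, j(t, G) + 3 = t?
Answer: -1253/25549425 ≈ -4.9042e-5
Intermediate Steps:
j(t, G) = -3 + t
T(C, u) = -224 (T(C, u) = -28 + 4*(-49) = -28 - 196 = -224)
S(r) = (-575 + r)/(706 + r)
a = 817581600/179 (a = 5*(-659340*(706 + (-3 + 41))/(-575 + (-3 + 41))) = 5*(-659340*(706 + 38)/(-575 + 38)) = 5*(-659340/(-537/744)) = 5*(-659340/((1/744)*(-537))) = 5*(-659340/(-179/248)) = 5*(-659340*(-248/179)) = 5*(163516320/179) = 817581600/179 ≈ 4.5675e+6)
T(-865, X(2, -44))/a = -224/817581600/179 = -224*179/817581600 = -1253/25549425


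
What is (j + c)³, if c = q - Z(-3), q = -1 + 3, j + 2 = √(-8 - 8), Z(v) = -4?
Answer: -128 + 128*I ≈ -128.0 + 128.0*I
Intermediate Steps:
j = -2 + 4*I (j = -2 + √(-8 - 8) = -2 + √(-16) = -2 + 4*I ≈ -2.0 + 4.0*I)
q = 2
c = 6 (c = 2 - 1*(-4) = 2 + 4 = 6)
(j + c)³ = ((-2 + 4*I) + 6)³ = (4 + 4*I)³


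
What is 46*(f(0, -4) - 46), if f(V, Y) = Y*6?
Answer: -3220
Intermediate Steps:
f(V, Y) = 6*Y
46*(f(0, -4) - 46) = 46*(6*(-4) - 46) = 46*(-24 - 46) = 46*(-70) = -3220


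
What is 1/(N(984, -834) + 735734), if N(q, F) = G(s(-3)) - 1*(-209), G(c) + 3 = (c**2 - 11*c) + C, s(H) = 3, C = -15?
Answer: 1/735901 ≈ 1.3589e-6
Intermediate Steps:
G(c) = -18 + c**2 - 11*c (G(c) = -3 + ((c**2 - 11*c) - 15) = -3 + (-15 + c**2 - 11*c) = -18 + c**2 - 11*c)
N(q, F) = 167 (N(q, F) = (-18 + 3**2 - 11*3) - 1*(-209) = (-18 + 9 - 33) + 209 = -42 + 209 = 167)
1/(N(984, -834) + 735734) = 1/(167 + 735734) = 1/735901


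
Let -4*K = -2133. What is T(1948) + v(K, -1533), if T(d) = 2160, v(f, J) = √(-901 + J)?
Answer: 2160 + I*√2434 ≈ 2160.0 + 49.336*I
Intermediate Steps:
K = 2133/4 (K = -¼*(-2133) = 2133/4 ≈ 533.25)
T(1948) + v(K, -1533) = 2160 + √(-901 - 1533) = 2160 + √(-2434) = 2160 + I*√2434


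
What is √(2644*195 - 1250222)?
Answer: I*√734642 ≈ 857.11*I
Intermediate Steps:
√(2644*195 - 1250222) = √(515580 - 1250222) = √(-734642) = I*√734642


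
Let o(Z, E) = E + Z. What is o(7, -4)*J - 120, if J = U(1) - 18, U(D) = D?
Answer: -171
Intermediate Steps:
J = -17 (J = 1 - 18 = -17)
o(7, -4)*J - 120 = (-4 + 7)*(-17) - 120 = 3*(-17) - 120 = -51 - 120 = -171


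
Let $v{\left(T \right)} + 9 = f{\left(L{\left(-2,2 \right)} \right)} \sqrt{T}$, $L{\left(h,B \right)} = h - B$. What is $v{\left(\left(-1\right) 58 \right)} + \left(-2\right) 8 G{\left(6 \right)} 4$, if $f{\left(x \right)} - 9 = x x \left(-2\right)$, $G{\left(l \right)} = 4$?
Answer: $-265 - 23 i \sqrt{58} \approx -265.0 - 175.16 i$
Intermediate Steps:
$f{\left(x \right)} = 9 - 2 x^{2}$ ($f{\left(x \right)} = 9 + x x \left(-2\right) = 9 + x^{2} \left(-2\right) = 9 - 2 x^{2}$)
$v{\left(T \right)} = -9 - 23 \sqrt{T}$ ($v{\left(T \right)} = -9 + \left(9 - 2 \left(-2 - 2\right)^{2}\right) \sqrt{T} = -9 + \left(9 - 2 \left(-4\right)^{2}\right) \sqrt{T} = -9 + \left(9 - 32\right) \sqrt{T} = -9 - 23 \sqrt{T}$)
$v{\left(\left(-1\right) 58 \right)} + \left(-2\right) 8 G{\left(6 \right)} 4 = \left(-9 - 23 \sqrt{\left(-1\right) 58}\right) + \left(-2\right) 8 \cdot 4 \cdot 4 = \left(-9 - 23 \sqrt{-58}\right) + \left(-16\right) 4 \cdot 4 = \left(-9 - 23 i \sqrt{58}\right) - 256 = -265 - 23 i \sqrt{58}$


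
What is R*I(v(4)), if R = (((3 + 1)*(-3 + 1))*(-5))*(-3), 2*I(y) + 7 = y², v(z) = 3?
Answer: -120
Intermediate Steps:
I(y) = -7/2 + y²/2
R = -120 (R = ((4*(-2))*(-5))*(-3) = -8*(-5)*(-3) = 40*(-3) = -120)
R*I(v(4)) = -120*(-7/2 + (½)*3²) = -120*(-7/2 + (½)*9) = -120*(-7/2 + 9/2) = -120*1 = -120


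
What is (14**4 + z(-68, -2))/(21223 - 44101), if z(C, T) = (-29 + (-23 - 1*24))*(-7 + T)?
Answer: -19550/11439 ≈ -1.7091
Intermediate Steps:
z(C, T) = 532 - 76*T (z(C, T) = (-29 + (-23 - 24))*(-7 + T) = (-29 - 47)*(-7 + T) = -76*(-7 + T) = 532 - 76*T)
(14**4 + z(-68, -2))/(21223 - 44101) = (14**4 + (532 - 76*(-2)))/(21223 - 44101) = (38416 + (532 + 152))/(-22878) = (38416 + 684)*(-1/22878) = 39100*(-1/22878) = -19550/11439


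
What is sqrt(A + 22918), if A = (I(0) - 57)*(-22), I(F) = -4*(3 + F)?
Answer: 2*sqrt(6109) ≈ 156.32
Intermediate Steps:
I(F) = -12 - 4*F
A = 1518 (A = ((-12 - 4*0) - 57)*(-22) = ((-12 + 0) - 57)*(-22) = (-12 - 57)*(-22) = -69*(-22) = 1518)
sqrt(A + 22918) = sqrt(1518 + 22918) = sqrt(24436) = 2*sqrt(6109)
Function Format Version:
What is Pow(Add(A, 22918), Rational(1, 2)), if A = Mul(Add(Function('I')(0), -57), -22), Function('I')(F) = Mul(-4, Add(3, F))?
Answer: Mul(2, Pow(6109, Rational(1, 2))) ≈ 156.32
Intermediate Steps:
Function('I')(F) = Add(-12, Mul(-4, F))
A = 1518 (A = Mul(Add(Add(-12, Mul(-4, 0)), -57), -22) = Mul(Add(Add(-12, 0), -57), -22) = Mul(Add(-12, -57), -22) = Mul(-69, -22) = 1518)
Pow(Add(A, 22918), Rational(1, 2)) = Pow(Add(1518, 22918), Rational(1, 2)) = Pow(24436, Rational(1, 2)) = Mul(2, Pow(6109, Rational(1, 2)))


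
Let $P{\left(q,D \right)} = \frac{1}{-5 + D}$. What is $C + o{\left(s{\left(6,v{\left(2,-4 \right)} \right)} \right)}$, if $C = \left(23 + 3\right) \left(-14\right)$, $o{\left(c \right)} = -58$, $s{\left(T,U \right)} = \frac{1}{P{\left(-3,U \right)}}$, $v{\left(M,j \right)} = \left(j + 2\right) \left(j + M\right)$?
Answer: $-422$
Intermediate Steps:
$v{\left(M,j \right)} = \left(2 + j\right) \left(M + j\right)$
$s{\left(T,U \right)} = -5 + U$ ($s{\left(T,U \right)} = \frac{1}{\frac{1}{-5 + U}} = -5 + U$)
$C = -364$ ($C = 26 \left(-14\right) = -364$)
$C + o{\left(s{\left(6,v{\left(2,-4 \right)} \right)} \right)} = -364 - 58 = -422$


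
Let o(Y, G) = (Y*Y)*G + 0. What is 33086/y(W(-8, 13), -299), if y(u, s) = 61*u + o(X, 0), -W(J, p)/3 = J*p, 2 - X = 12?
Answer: 16543/9516 ≈ 1.7384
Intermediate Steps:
X = -10 (X = 2 - 1*12 = 2 - 12 = -10)
W(J, p) = -3*J*p
o(Y, G) = G*Y**2 (o(Y, G) = Y**2*G + 0 = G*Y**2 + 0 = G*Y**2)
y(u, s) = 61*u (y(u, s) = 61*u + 0*(-10)**2 = 61*u + 0*100 = 61*u + 0 = 61*u)
33086/y(W(-8, 13), -299) = 33086/((61*(-3*(-8)*13))) = 33086/((61*312)) = 33086/19032 = 33086*(1/19032) = 16543/9516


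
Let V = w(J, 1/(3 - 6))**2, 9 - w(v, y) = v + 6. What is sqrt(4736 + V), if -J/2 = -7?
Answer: sqrt(4857) ≈ 69.692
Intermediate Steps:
J = 14 (J = -2*(-7) = 14)
w(v, y) = 3 - v (w(v, y) = 9 - (v + 6) = 9 - (6 + v) = 9 + (-6 - v) = 3 - v)
V = 121 (V = (3 - 1*14)**2 = (3 - 14)**2 = (-11)**2 = 121)
sqrt(4736 + V) = sqrt(4736 + 121) = sqrt(4857)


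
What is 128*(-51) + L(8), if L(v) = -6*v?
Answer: -6576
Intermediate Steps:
128*(-51) + L(8) = 128*(-51) - 6*8 = -6528 - 48 = -6576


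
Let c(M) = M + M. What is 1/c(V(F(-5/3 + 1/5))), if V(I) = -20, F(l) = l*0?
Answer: -1/40 ≈ -0.025000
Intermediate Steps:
F(l) = 0
c(M) = 2*M
1/c(V(F(-5/3 + 1/5))) = 1/(2*(-20)) = 1/(-40) = -1/40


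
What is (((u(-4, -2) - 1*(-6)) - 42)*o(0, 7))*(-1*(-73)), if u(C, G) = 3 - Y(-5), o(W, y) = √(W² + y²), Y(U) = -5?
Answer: -14308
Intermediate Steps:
u(C, G) = 8 (u(C, G) = 3 - 1*(-5) = 3 + 5 = 8)
(((u(-4, -2) - 1*(-6)) - 42)*o(0, 7))*(-1*(-73)) = (((8 - 1*(-6)) - 42)*√(0² + 7²))*(-1*(-73)) = (((8 + 6) - 42)*√(0 + 49))*73 = ((14 - 42)*√49)*73 = -28*7*73 = -196*73 = -14308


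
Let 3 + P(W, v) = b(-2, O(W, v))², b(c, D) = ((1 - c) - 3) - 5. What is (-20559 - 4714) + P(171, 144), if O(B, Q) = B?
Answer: -25251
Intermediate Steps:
b(c, D) = -7 - c (b(c, D) = (-2 - c) - 5 = -7 - c)
P(W, v) = 22 (P(W, v) = -3 + (-7 - 1*(-2))² = -3 + (-7 + 2)² = -3 + (-5)² = -3 + 25 = 22)
(-20559 - 4714) + P(171, 144) = (-20559 - 4714) + 22 = -25273 + 22 = -25251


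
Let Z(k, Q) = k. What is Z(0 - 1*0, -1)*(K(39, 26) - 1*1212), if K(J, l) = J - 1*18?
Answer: 0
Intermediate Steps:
K(J, l) = -18 + J (K(J, l) = J - 18 = -18 + J)
Z(0 - 1*0, -1)*(K(39, 26) - 1*1212) = (0 - 1*0)*((-18 + 39) - 1*1212) = (0 + 0)*(21 - 1212) = 0*(-1191) = 0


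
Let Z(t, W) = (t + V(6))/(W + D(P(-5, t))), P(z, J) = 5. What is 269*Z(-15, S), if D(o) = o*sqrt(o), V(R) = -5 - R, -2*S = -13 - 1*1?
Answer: 24479/38 - 17485*sqrt(5)/38 ≈ -384.70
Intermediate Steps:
S = 7 (S = -(-13 - 1*1)/2 = -(-13 - 1)/2 = -1/2*(-14) = 7)
D(o) = o**(3/2)
Z(t, W) = (-11 + t)/(W + 5*sqrt(5)) (Z(t, W) = (t + (-5 - 1*6))/(W + 5**(3/2)) = (t + (-5 - 6))/(W + 5*sqrt(5)) = (t - 11)/(W + 5*sqrt(5)) = (-11 + t)/(W + 5*sqrt(5)))
269*Z(-15, S) = 269*((-11 - 15)/(7 + 5*sqrt(5))) = 269*(-26/(7 + 5*sqrt(5))) = -6994/(7 + 5*sqrt(5))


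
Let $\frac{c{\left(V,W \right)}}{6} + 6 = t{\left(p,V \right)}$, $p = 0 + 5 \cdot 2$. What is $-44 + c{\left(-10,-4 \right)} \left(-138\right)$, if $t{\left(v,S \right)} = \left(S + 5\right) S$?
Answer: $-36476$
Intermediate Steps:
$p = 10$ ($p = 0 + 10 = 10$)
$t{\left(v,S \right)} = S \left(5 + S\right)$ ($t{\left(v,S \right)} = \left(5 + S\right) S = S \left(5 + S\right)$)
$c{\left(V,W \right)} = -36 + 6 V \left(5 + V\right)$
$-44 + c{\left(-10,-4 \right)} \left(-138\right) = -44 + \left(-36 + 6 \left(-10\right) \left(5 - 10\right)\right) \left(-138\right) = -44 + \left(-36 + 6 \left(-10\right) \left(-5\right)\right) \left(-138\right) = -44 + \left(-36 + 300\right) \left(-138\right) = -44 + 264 \left(-138\right) = -44 - 36432 = -36476$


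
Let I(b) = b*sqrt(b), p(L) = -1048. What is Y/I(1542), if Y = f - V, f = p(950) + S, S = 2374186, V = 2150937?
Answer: 24689*sqrt(1542)/264196 ≈ 3.6696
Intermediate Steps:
I(b) = b**(3/2)
f = 2373138 (f = -1048 + 2374186 = 2373138)
Y = 222201 (Y = 2373138 - 1*2150937 = 2373138 - 2150937 = 222201)
Y/I(1542) = 222201/(1542**(3/2)) = 222201/((1542*sqrt(1542))) = 222201*(sqrt(1542)/2377764) = 24689*sqrt(1542)/264196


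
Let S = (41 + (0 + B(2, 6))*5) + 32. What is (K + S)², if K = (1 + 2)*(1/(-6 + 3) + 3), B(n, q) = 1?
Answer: 7396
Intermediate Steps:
S = 78 (S = (41 + (0 + 1)*5) + 32 = (41 + 1*5) + 32 = (41 + 5) + 32 = 46 + 32 = 78)
K = 8 (K = 3*(1/(-3) + 3) = 3*(-⅓ + 3) = 3*(8/3) = 8)
(K + S)² = (8 + 78)² = 86² = 7396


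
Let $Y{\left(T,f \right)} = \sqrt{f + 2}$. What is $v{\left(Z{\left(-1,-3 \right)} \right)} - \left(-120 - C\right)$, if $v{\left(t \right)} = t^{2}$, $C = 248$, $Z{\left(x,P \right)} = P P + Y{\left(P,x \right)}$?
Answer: $468$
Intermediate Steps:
$Y{\left(T,f \right)} = \sqrt{2 + f}$
$Z{\left(x,P \right)} = P^{2} + \sqrt{2 + x}$ ($Z{\left(x,P \right)} = P P + \sqrt{2 + x} = P^{2} + \sqrt{2 + x}$)
$v{\left(Z{\left(-1,-3 \right)} \right)} - \left(-120 - C\right) = \left(\left(-3\right)^{2} + \sqrt{2 - 1}\right)^{2} - \left(-120 - 248\right) = \left(9 + \sqrt{1}\right)^{2} - \left(-120 - 248\right) = \left(9 + 1\right)^{2} - -368 = 10^{2} + 368 = 100 + 368 = 468$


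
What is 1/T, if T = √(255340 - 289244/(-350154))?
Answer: 21*√17747609403394/44704305802 ≈ 0.0019790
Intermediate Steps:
T = √17747609403394/8337 (T = √(255340 - 289244*(-1/350154)) = √(255340 + 144622/175077) = √(44704305802/175077) = √17747609403394/8337 ≈ 505.31)
1/T = 1/(√17747609403394/8337) = 21*√17747609403394/44704305802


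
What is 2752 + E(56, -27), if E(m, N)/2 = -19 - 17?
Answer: 2680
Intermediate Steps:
E(m, N) = -72 (E(m, N) = 2*(-19 - 17) = 2*(-36) = -72)
2752 + E(56, -27) = 2752 - 72 = 2680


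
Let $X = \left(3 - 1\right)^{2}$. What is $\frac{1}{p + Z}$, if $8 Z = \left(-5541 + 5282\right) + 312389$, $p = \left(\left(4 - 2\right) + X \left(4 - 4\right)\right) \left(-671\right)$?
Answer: $\frac{4}{150697} \approx 2.6543 \cdot 10^{-5}$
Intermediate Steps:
$X = 4$ ($X = 2^{2} = 4$)
$p = -1342$ ($p = \left(\left(4 - 2\right) + 4 \left(4 - 4\right)\right) \left(-671\right) = \left(\left(4 - 2\right) + 4 \cdot 0\right) \left(-671\right) = \left(2 + 0\right) \left(-671\right) = 2 \left(-671\right) = -1342$)
$Z = \frac{156065}{4}$ ($Z = \frac{\left(-5541 + 5282\right) + 312389}{8} = \frac{-259 + 312389}{8} = \frac{1}{8} \cdot 312130 = \frac{156065}{4} \approx 39016.0$)
$\frac{1}{p + Z} = \frac{1}{-1342 + \frac{156065}{4}} = \frac{1}{\frac{150697}{4}} = \frac{4}{150697}$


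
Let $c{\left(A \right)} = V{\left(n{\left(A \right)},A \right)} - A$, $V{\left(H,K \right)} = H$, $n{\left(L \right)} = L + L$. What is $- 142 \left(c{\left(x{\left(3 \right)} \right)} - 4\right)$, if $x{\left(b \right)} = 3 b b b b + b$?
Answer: $-34364$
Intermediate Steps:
$n{\left(L \right)} = 2 L$
$x{\left(b \right)} = b + 3 b^{4}$ ($x{\left(b \right)} = 3 b b^{2} b + b = 3 b b^{3} + b = 3 b^{4} + b = b + 3 b^{4}$)
$c{\left(A \right)} = A$ ($c{\left(A \right)} = 2 A - A = A$)
$- 142 \left(c{\left(x{\left(3 \right)} \right)} - 4\right) = - 142 \left(\left(3 + 3 \cdot 3^{4}\right) - 4\right) = - 142 \left(\left(3 + 3 \cdot 81\right) - 4\right) = - 142 \left(\left(3 + 243\right) - 4\right) = - 142 \left(246 - 4\right) = \left(-142\right) 242 = -34364$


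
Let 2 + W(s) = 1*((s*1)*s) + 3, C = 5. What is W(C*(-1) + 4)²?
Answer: 4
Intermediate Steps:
W(s) = 1 + s² (W(s) = -2 + (1*((s*1)*s) + 3) = -2 + (1*(s*s) + 3) = -2 + (1*s² + 3) = -2 + (s² + 3) = -2 + (3 + s²) = 1 + s²)
W(C*(-1) + 4)² = (1 + (5*(-1) + 4)²)² = (1 + (-5 + 4)²)² = (1 + (-1)²)² = (1 + 1)² = 2² = 4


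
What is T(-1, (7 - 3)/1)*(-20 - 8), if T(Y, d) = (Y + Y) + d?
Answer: -56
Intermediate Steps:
T(Y, d) = d + 2*Y (T(Y, d) = 2*Y + d = d + 2*Y)
T(-1, (7 - 3)/1)*(-20 - 8) = ((7 - 3)/1 + 2*(-1))*(-20 - 8) = (4*1 - 2)*(-28) = (4 - 2)*(-28) = 2*(-28) = -56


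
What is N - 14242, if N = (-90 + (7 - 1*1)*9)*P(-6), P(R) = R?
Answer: -14026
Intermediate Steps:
N = 216 (N = (-90 + (7 - 1*1)*9)*(-6) = (-90 + (7 - 1)*9)*(-6) = (-90 + 6*9)*(-6) = (-90 + 54)*(-6) = -36*(-6) = 216)
N - 14242 = 216 - 14242 = -14026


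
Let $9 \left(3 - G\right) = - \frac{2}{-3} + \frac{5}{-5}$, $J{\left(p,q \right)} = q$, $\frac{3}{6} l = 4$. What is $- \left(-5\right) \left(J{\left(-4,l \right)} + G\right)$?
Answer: $\frac{1490}{27} \approx 55.185$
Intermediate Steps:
$l = 8$ ($l = 2 \cdot 4 = 8$)
$G = \frac{82}{27}$ ($G = 3 - \frac{- \frac{2}{-3} + \frac{5}{-5}}{9} = 3 - \frac{\left(-2\right) \left(- \frac{1}{3}\right) + 5 \left(- \frac{1}{5}\right)}{9} = 3 - \frac{\frac{2}{3} - 1}{9} = 3 - - \frac{1}{27} = 3 + \frac{1}{27} = \frac{82}{27} \approx 3.037$)
$- \left(-5\right) \left(J{\left(-4,l \right)} + G\right) = - \left(-5\right) \left(8 + \frac{82}{27}\right) = - \frac{\left(-5\right) 298}{27} = \left(-1\right) \left(- \frac{1490}{27}\right) = \frac{1490}{27}$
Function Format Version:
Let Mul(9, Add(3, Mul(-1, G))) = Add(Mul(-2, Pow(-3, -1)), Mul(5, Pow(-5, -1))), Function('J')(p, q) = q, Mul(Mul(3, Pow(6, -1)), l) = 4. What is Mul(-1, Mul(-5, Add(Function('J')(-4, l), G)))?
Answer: Rational(1490, 27) ≈ 55.185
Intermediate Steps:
l = 8 (l = Mul(2, 4) = 8)
G = Rational(82, 27) (G = Add(3, Mul(Rational(-1, 9), Add(Mul(-2, Pow(-3, -1)), Mul(5, Pow(-5, -1))))) = Add(3, Mul(Rational(-1, 9), Add(Mul(-2, Rational(-1, 3)), Mul(5, Rational(-1, 5))))) = Add(3, Mul(Rational(-1, 9), Add(Rational(2, 3), -1))) = Add(3, Mul(Rational(-1, 9), Rational(-1, 3))) = Add(3, Rational(1, 27)) = Rational(82, 27) ≈ 3.0370)
Mul(-1, Mul(-5, Add(Function('J')(-4, l), G))) = Mul(-1, Mul(-5, Add(8, Rational(82, 27)))) = Mul(-1, Mul(-5, Rational(298, 27))) = Mul(-1, Rational(-1490, 27)) = Rational(1490, 27)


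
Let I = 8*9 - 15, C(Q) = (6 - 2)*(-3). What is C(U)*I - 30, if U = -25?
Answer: -714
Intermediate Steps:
C(Q) = -12 (C(Q) = 4*(-3) = -12)
I = 57 (I = 72 - 15 = 57)
C(U)*I - 30 = -12*57 - 30 = -684 - 30 = -714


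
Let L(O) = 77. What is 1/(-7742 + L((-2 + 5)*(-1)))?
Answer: -1/7665 ≈ -0.00013046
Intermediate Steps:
1/(-7742 + L((-2 + 5)*(-1))) = 1/(-7742 + 77) = 1/(-7665) = -1/7665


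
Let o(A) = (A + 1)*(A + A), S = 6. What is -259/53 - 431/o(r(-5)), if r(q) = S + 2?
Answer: -60139/7632 ≈ -7.8798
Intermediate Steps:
r(q) = 8 (r(q) = 6 + 2 = 8)
o(A) = 2*A*(1 + A) (o(A) = (1 + A)*(2*A) = 2*A*(1 + A))
-259/53 - 431/o(r(-5)) = -259/53 - 431*1/(16*(1 + 8)) = -259*1/53 - 431/(2*8*9) = -259/53 - 431/144 = -60139/7632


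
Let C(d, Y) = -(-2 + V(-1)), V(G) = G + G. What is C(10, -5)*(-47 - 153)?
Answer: -800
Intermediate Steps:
V(G) = 2*G
C(d, Y) = 4 (C(d, Y) = -(-2 + 2*(-1)) = -(-2 - 2) = -1*(-4) = 4)
C(10, -5)*(-47 - 153) = 4*(-47 - 153) = 4*(-200) = -800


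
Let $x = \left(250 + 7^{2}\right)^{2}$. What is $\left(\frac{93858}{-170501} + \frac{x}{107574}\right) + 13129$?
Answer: $\frac{240810365961455}{18341474574} \approx 13129.0$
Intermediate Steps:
$x = 89401$ ($x = \left(250 + 49\right)^{2} = 299^{2} = 89401$)
$\left(\frac{93858}{-170501} + \frac{x}{107574}\right) + 13129 = \left(\frac{93858}{-170501} + \frac{89401}{107574}\right) + 13129 = \left(93858 \left(- \frac{1}{170501}\right) + 89401 \cdot \frac{1}{107574}\right) + 13129 = \left(- \frac{93858}{170501} + \frac{89401}{107574}\right) + 13129 = \frac{5146279409}{18341474574} + 13129 = \frac{240810365961455}{18341474574}$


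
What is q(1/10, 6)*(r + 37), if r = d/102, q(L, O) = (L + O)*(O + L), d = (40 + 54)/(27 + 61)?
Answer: 618069263/448800 ≈ 1377.2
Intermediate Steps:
d = 47/44 (d = 94/88 = 94*(1/88) = 47/44 ≈ 1.0682)
q(L, O) = (L + O)² (q(L, O) = (L + O)*(L + O) = (L + O)²)
r = 47/4488 (r = (47/44)/102 = (47/44)*(1/102) = 47/4488 ≈ 0.010472)
q(1/10, 6)*(r + 37) = (1/10 + 6)²*(47/4488 + 37) = (⅒ + 6)²*(166103/4488) = (61/10)²*(166103/4488) = (3721/100)*(166103/4488) = 618069263/448800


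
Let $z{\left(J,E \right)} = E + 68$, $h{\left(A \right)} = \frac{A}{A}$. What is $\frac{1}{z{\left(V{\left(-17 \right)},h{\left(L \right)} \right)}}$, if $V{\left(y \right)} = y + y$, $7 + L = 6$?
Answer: $\frac{1}{69} \approx 0.014493$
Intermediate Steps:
$L = -1$ ($L = -7 + 6 = -1$)
$V{\left(y \right)} = 2 y$
$h{\left(A \right)} = 1$
$z{\left(J,E \right)} = 68 + E$
$\frac{1}{z{\left(V{\left(-17 \right)},h{\left(L \right)} \right)}} = \frac{1}{68 + 1} = \frac{1}{69}$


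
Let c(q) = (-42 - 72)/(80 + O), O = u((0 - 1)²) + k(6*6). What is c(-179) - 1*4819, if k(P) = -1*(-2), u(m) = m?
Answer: -400091/83 ≈ -4820.4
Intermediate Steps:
k(P) = 2
O = 3 (O = (0 - 1)² + 2 = (-1)² + 2 = 1 + 2 = 3)
c(q) = -114/83 (c(q) = (-42 - 72)/(80 + 3) = -114/83)
c(-179) - 1*4819 = -114/83 - 1*4819 = -114/83 - 4819 = -400091/83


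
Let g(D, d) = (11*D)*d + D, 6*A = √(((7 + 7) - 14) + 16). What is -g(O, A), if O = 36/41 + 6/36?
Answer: -6425/738 ≈ -8.7060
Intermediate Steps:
A = ⅔ (A = √(((7 + 7) - 14) + 16)/6 = √((14 - 14) + 16)/6 = √(0 + 16)/6 = √16/6 = (⅙)*4 = ⅔ ≈ 0.66667)
O = 257/246 (O = 36*(1/41) + 6*(1/36) = 36/41 + ⅙ = 257/246 ≈ 1.0447)
g(D, d) = D + 11*D*d (g(D, d) = 11*D*d + D = D + 11*D*d)
-g(O, A) = -257*(1 + 11*(⅔))/246 = -257*(1 + 22/3)/246 = -257*25/(246*3) = -1*6425/738 = -6425/738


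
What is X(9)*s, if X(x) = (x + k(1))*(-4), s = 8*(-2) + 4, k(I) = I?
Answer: 480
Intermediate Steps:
s = -12 (s = -16 + 4 = -12)
X(x) = -4 - 4*x (X(x) = (x + 1)*(-4) = (1 + x)*(-4) = -4 - 4*x)
X(9)*s = (-4 - 4*9)*(-12) = (-4 - 36)*(-12) = -40*(-12) = 480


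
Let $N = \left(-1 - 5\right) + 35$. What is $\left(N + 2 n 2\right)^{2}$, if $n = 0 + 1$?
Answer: $1089$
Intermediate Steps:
$N = 29$ ($N = -6 + 35 = 29$)
$n = 1$
$\left(N + 2 n 2\right)^{2} = \left(29 + 2 \cdot 1 \cdot 2\right)^{2} = \left(29 + 2 \cdot 2\right)^{2} = \left(29 + 4\right)^{2} = 33^{2} = 1089$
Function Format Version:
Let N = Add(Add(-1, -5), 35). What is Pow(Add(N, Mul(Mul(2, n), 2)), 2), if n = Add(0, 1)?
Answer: 1089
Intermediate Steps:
N = 29 (N = Add(-6, 35) = 29)
n = 1
Pow(Add(N, Mul(Mul(2, n), 2)), 2) = Pow(Add(29, Mul(Mul(2, 1), 2)), 2) = Pow(Add(29, Mul(2, 2)), 2) = Pow(Add(29, 4), 2) = Pow(33, 2) = 1089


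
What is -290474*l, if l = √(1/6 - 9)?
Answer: -145237*I*√318/3 ≈ -8.6332e+5*I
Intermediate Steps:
l = I*√318/6 (l = √(⅙ - 9) = √(-53/6) = I*√318/6 ≈ 2.9721*I)
-290474*l = -145237*I*√318/3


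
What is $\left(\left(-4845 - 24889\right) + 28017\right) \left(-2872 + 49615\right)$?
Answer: $-80257731$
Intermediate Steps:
$\left(\left(-4845 - 24889\right) + 28017\right) \left(-2872 + 49615\right) = \left(\left(-4845 - 24889\right) + 28017\right) 46743 = \left(-29734 + 28017\right) 46743 = \left(-1717\right) 46743 = -80257731$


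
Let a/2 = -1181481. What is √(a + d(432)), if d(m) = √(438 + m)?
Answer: √(-2362962 + √870) ≈ 1537.2*I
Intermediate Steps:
a = -2362962 (a = 2*(-1181481) = -2362962)
√(a + d(432)) = √(-2362962 + √(438 + 432)) = √(-2362962 + √870)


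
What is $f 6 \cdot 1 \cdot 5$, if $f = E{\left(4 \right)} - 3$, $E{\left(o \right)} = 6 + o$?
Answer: $210$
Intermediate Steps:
$f = 7$ ($f = \left(6 + 4\right) - 3 = 10 - 3 = 7$)
$f 6 \cdot 1 \cdot 5 = 7 \cdot 6 \cdot 1 \cdot 5 = 7 \cdot 6 \cdot 5 = 7 \cdot 30 = 210$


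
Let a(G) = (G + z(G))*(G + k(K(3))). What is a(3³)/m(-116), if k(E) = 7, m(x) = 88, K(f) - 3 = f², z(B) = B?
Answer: 459/22 ≈ 20.864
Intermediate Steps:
K(f) = 3 + f²
a(G) = 2*G*(7 + G) (a(G) = (G + G)*(G + 7) = (2*G)*(7 + G) = 2*G*(7 + G))
a(3³)/m(-116) = (2*3³*(7 + 3³))/88 = (2*27*(7 + 27))*(1/88) = (2*27*34)*(1/88) = 1836*(1/88) = 459/22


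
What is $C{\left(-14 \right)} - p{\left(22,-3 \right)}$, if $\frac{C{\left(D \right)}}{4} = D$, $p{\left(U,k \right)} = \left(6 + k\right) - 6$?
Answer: $-53$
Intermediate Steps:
$p{\left(U,k \right)} = k$
$C{\left(D \right)} = 4 D$
$C{\left(-14 \right)} - p{\left(22,-3 \right)} = 4 \left(-14\right) - -3 = -56 + 3 = -53$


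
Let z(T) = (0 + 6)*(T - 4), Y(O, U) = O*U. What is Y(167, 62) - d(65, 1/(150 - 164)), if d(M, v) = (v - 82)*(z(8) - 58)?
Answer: 52945/7 ≈ 7563.6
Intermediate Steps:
z(T) = -24 + 6*T (z(T) = 6*(-4 + T) = -24 + 6*T)
d(M, v) = 2788 - 34*v (d(M, v) = (v - 82)*((-24 + 6*8) - 58) = (-82 + v)*((-24 + 48) - 58) = (-82 + v)*(24 - 58) = (-82 + v)*(-34) = 2788 - 34*v)
Y(167, 62) - d(65, 1/(150 - 164)) = 167*62 - (2788 - 34/(150 - 164)) = 10354 - (2788 - 34/(-14)) = 10354 - (2788 - 34*(-1/14)) = 10354 - (2788 + 17/7) = 10354 - 1*19533/7 = 10354 - 19533/7 = 52945/7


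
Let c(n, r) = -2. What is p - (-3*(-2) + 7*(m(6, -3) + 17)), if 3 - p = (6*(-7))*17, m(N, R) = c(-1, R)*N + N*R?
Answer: 802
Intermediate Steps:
m(N, R) = -2*N + N*R
p = 717 (p = 3 - 6*(-7)*17 = 3 - (-42)*17 = 3 - 1*(-714) = 3 + 714 = 717)
p - (-3*(-2) + 7*(m(6, -3) + 17)) = 717 - (-3*(-2) + 7*(6*(-2 - 3) + 17)) = 717 - (6 + 7*(6*(-5) + 17)) = 717 - (6 + 7*(-30 + 17)) = 717 - (6 + 7*(-13)) = 717 - (6 - 91) = 717 - 1*(-85) = 717 + 85 = 802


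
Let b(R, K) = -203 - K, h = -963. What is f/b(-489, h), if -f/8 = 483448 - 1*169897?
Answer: -313551/95 ≈ -3300.5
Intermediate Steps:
f = -2508408 (f = -8*(483448 - 1*169897) = -8*(483448 - 169897) = -8*313551 = -2508408)
f/b(-489, h) = -2508408/(-203 - 1*(-963)) = -2508408/(-203 + 963) = -2508408/760 = -2508408*1/760 = -313551/95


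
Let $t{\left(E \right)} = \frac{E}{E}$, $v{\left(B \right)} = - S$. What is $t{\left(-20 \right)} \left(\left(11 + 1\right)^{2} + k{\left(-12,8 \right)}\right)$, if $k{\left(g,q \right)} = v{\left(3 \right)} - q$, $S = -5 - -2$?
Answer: $139$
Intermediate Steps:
$S = -3$ ($S = -5 + 2 = -3$)
$v{\left(B \right)} = 3$ ($v{\left(B \right)} = \left(-1\right) \left(-3\right) = 3$)
$k{\left(g,q \right)} = 3 - q$
$t{\left(E \right)} = 1$
$t{\left(-20 \right)} \left(\left(11 + 1\right)^{2} + k{\left(-12,8 \right)}\right) = 1 \left(\left(11 + 1\right)^{2} + \left(3 - 8\right)\right) = 1 \left(12^{2} + \left(3 - 8\right)\right) = 1 \left(144 - 5\right) = 1 \cdot 139 = 139$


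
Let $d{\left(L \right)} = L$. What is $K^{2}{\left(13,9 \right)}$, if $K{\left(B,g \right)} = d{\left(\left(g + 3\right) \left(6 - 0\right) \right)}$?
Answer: $5184$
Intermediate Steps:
$K{\left(B,g \right)} = 18 + 6 g$ ($K{\left(B,g \right)} = \left(g + 3\right) \left(6 - 0\right) = \left(3 + g\right) \left(6 + 0\right) = \left(3 + g\right) 6 = 18 + 6 g$)
$K^{2}{\left(13,9 \right)} = \left(18 + 6 \cdot 9\right)^{2} = \left(18 + 54\right)^{2} = 72^{2} = 5184$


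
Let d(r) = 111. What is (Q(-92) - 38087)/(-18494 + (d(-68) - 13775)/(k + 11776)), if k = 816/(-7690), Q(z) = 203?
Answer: 15315389034/7477050359 ≈ 2.0483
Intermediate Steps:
k = -408/3845 (k = 816*(-1/7690) = -408/3845 ≈ -0.10611)
(Q(-92) - 38087)/(-18494 + (d(-68) - 13775)/(k + 11776)) = (203 - 38087)/(-18494 + (111 - 13775)/(-408/3845 + 11776)) = -37884/(-18494 - 13664/45278312/3845) = -37884/(-18494 - 13664*3845/45278312) = -37884/(-18494 - 6567260/5659789) = -37884/(-104678705026/5659789) = -37884*(-5659789/104678705026) = 15315389034/7477050359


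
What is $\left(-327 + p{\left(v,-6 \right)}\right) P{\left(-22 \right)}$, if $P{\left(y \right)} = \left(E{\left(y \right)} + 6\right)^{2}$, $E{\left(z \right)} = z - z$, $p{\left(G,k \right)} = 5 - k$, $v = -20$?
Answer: $-11376$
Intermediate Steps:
$E{\left(z \right)} = 0$
$P{\left(y \right)} = 36$ ($P{\left(y \right)} = \left(0 + 6\right)^{2} = 6^{2} = 36$)
$\left(-327 + p{\left(v,-6 \right)}\right) P{\left(-22 \right)} = \left(-327 + \left(5 - -6\right)\right) 36 = \left(-327 + \left(5 + 6\right)\right) 36 = \left(-327 + 11\right) 36 = \left(-316\right) 36 = -11376$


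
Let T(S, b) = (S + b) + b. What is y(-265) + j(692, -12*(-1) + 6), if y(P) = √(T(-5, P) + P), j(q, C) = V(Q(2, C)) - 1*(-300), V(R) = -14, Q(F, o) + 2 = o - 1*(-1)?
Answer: 286 + 20*I*√2 ≈ 286.0 + 28.284*I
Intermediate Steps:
Q(F, o) = -1 + o (Q(F, o) = -2 + (o - 1*(-1)) = -2 + (o + 1) = -2 + (1 + o) = -1 + o)
T(S, b) = S + 2*b
j(q, C) = 286 (j(q, C) = -14 - 1*(-300) = -14 + 300 = 286)
y(P) = √(-5 + 3*P) (y(P) = √((-5 + 2*P) + P) = √(-5 + 3*P))
y(-265) + j(692, -12*(-1) + 6) = √(-5 + 3*(-265)) + 286 = √(-5 - 795) + 286 = √(-800) + 286 = 20*I*√2 + 286 = 286 + 20*I*√2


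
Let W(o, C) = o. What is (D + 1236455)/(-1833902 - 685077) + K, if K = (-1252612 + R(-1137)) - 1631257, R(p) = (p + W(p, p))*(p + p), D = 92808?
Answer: 5761425072390/2518979 ≈ 2.2872e+6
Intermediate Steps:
R(p) = 4*p² (R(p) = (p + p)*(p + p) = (2*p)*(2*p) = 4*p²)
K = 2287207 (K = (-1252612 + 4*(-1137)²) - 1631257 = (-1252612 + 4*1292769) - 1631257 = (-1252612 + 5171076) - 1631257 = 3918464 - 1631257 = 2287207)
(D + 1236455)/(-1833902 - 685077) + K = (92808 + 1236455)/(-1833902 - 685077) + 2287207 = 1329263/(-2518979) + 2287207 = 1329263*(-1/2518979) + 2287207 = -1329263/2518979 + 2287207 = 5761425072390/2518979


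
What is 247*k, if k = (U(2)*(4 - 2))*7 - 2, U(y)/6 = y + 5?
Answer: 144742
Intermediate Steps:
U(y) = 30 + 6*y (U(y) = 6*(y + 5) = 6*(5 + y) = 30 + 6*y)
k = 586 (k = ((30 + 6*2)*(4 - 2))*7 - 2 = ((30 + 12)*2)*7 - 2 = (42*2)*7 - 2 = 84*7 - 2 = 588 - 2 = 586)
247*k = 247*586 = 144742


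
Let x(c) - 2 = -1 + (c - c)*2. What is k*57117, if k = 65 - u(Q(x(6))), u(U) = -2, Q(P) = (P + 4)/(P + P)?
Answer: 3826839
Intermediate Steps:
x(c) = 1 (x(c) = 2 + (-1 + (c - c)*2) = 2 + (-1 + 0*2) = 2 + (-1 + 0) = 2 - 1 = 1)
Q(P) = (4 + P)/(2*P) (Q(P) = (4 + P)/((2*P)) = (4 + P)*(1/(2*P)) = (4 + P)/(2*P))
k = 67 (k = 65 - 1*(-2) = 65 + 2 = 67)
k*57117 = 67*57117 = 3826839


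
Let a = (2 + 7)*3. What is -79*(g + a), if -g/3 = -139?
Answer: -35076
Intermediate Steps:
g = 417 (g = -3*(-139) = 417)
a = 27 (a = 9*3 = 27)
-79*(g + a) = -79*(417 + 27) = -79*444 = -35076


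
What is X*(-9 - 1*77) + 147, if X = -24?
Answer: 2211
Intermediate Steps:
X*(-9 - 1*77) + 147 = -24*(-9 - 1*77) + 147 = -24*(-9 - 77) + 147 = -24*(-86) + 147 = 2064 + 147 = 2211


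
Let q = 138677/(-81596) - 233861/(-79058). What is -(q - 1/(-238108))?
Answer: -120819317562043/95999439460834 ≈ -1.2585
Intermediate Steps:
q = 4059297945/3225408284 (q = 138677*(-1/81596) - 233861*(-1/79058) = -138677/81596 + 233861/79058 = 4059297945/3225408284 ≈ 1.2585)
-(q - 1/(-238108)) = -(4059297945/3225408284 - 1/(-238108)) = -(4059297945/3225408284 - 1*(-1/238108)) = -(4059297945/3225408284 + 1/238108) = -1*120819317562043/95999439460834 = -120819317562043/95999439460834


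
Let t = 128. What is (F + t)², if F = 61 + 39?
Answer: 51984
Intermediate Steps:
F = 100
(F + t)² = (100 + 128)² = 228² = 51984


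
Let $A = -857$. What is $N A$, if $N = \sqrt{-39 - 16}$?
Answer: $- 857 i \sqrt{55} \approx - 6355.7 i$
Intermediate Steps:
$N = i \sqrt{55}$ ($N = \sqrt{-55} = i \sqrt{55} \approx 7.4162 i$)
$N A = i \sqrt{55} \left(-857\right) = - 857 i \sqrt{55}$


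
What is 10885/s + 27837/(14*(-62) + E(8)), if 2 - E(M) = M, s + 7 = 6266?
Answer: -164718293/5470366 ≈ -30.111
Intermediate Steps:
s = 6259 (s = -7 + 6266 = 6259)
E(M) = 2 - M
10885/s + 27837/(14*(-62) + E(8)) = 10885/6259 + 27837/(14*(-62) + (2 - 1*8)) = 10885*(1/6259) + 27837/(-868 + (2 - 8)) = 10885/6259 + 27837/(-868 - 6) = 10885/6259 + 27837/(-874) = 10885/6259 + 27837*(-1/874) = 10885/6259 - 27837/874 = -164718293/5470366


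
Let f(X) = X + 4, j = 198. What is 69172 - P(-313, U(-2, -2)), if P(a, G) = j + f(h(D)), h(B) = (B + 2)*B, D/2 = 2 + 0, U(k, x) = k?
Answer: 68946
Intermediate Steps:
D = 4 (D = 2*(2 + 0) = 2*2 = 4)
h(B) = B*(2 + B) (h(B) = (2 + B)*B = B*(2 + B))
f(X) = 4 + X
P(a, G) = 226 (P(a, G) = 198 + (4 + 4*(2 + 4)) = 198 + (4 + 4*6) = 198 + (4 + 24) = 198 + 28 = 226)
69172 - P(-313, U(-2, -2)) = 69172 - 1*226 = 69172 - 226 = 68946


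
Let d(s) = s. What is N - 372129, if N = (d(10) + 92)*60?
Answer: -366009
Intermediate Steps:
N = 6120 (N = (10 + 92)*60 = 102*60 = 6120)
N - 372129 = 6120 - 372129 = -366009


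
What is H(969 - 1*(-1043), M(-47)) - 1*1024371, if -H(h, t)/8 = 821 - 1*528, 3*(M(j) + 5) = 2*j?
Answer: -1026715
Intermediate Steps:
M(j) = -5 + 2*j/3 (M(j) = -5 + (2*j)/3 = -5 + 2*j/3)
H(h, t) = -2344 (H(h, t) = -8*(821 - 1*528) = -8*(821 - 528) = -8*293 = -2344)
H(969 - 1*(-1043), M(-47)) - 1*1024371 = -2344 - 1*1024371 = -2344 - 1024371 = -1026715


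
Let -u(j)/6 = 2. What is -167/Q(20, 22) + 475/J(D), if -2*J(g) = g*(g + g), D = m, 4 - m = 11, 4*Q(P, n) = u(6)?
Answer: 6758/147 ≈ 45.973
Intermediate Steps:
u(j) = -12 (u(j) = -6*2 = -12)
Q(P, n) = -3 (Q(P, n) = (1/4)*(-12) = -3)
m = -7 (m = 4 - 1*11 = 4 - 11 = -7)
D = -7
J(g) = -g**2 (J(g) = -g*(g + g)/2 = -g*2*g/2 = -g**2)
-167/Q(20, 22) + 475/J(D) = -167/(-3) + 475/((-1*(-7)**2)) = -167*(-1/3) + 475/((-1*49)) = 167/3 + 475/(-49) = 167/3 + 475*(-1/49) = 167/3 - 475/49 = 6758/147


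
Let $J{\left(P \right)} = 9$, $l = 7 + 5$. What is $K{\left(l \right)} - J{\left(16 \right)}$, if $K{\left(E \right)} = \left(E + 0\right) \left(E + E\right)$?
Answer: $279$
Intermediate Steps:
$l = 12$
$K{\left(E \right)} = 2 E^{2}$ ($K{\left(E \right)} = E 2 E = 2 E^{2}$)
$K{\left(l \right)} - J{\left(16 \right)} = 2 \cdot 12^{2} - 9 = 2 \cdot 144 - 9 = 288 - 9 = 279$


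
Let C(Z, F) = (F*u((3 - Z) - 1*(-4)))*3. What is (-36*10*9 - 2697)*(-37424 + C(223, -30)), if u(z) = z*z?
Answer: 25151886768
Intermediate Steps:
u(z) = z**2
C(Z, F) = 3*F*(7 - Z)**2 (C(Z, F) = (F*((3 - Z) - 1*(-4))**2)*3 = (F*((3 - Z) + 4)**2)*3 = (F*(7 - Z)**2)*3 = 3*F*(7 - Z)**2)
(-36*10*9 - 2697)*(-37424 + C(223, -30)) = (-36*10*9 - 2697)*(-37424 + 3*(-30)*(-7 + 223)**2) = (-360*9 - 2697)*(-37424 + 3*(-30)*216**2) = (-3240 - 2697)*(-37424 + 3*(-30)*46656) = -5937*(-37424 - 4199040) = -5937*(-4236464) = 25151886768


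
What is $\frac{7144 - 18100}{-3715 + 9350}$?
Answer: $- \frac{10956}{5635} \approx -1.9443$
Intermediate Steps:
$\frac{7144 - 18100}{-3715 + 9350} = - \frac{10956}{5635}$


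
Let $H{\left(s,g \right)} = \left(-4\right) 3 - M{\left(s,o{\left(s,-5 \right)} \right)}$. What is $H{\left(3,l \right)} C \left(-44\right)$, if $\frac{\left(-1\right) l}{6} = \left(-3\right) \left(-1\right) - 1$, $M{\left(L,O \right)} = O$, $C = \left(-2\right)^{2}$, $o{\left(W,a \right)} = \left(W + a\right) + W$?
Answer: $2288$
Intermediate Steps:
$o{\left(W,a \right)} = a + 2 W$
$C = 4$
$l = -12$ ($l = - 6 \left(\left(-3\right) \left(-1\right) - 1\right) = - 6 \left(3 - 1\right) = \left(-6\right) 2 = -12$)
$H{\left(s,g \right)} = -7 - 2 s$ ($H{\left(s,g \right)} = \left(-4\right) 3 - \left(-5 + 2 s\right) = -12 - \left(-5 + 2 s\right) = -7 - 2 s$)
$H{\left(3,l \right)} C \left(-44\right) = \left(-7 - 6\right) 4 \left(-44\right) = \left(-13\right) 4 \left(-44\right) = \left(-52\right) \left(-44\right) = 2288$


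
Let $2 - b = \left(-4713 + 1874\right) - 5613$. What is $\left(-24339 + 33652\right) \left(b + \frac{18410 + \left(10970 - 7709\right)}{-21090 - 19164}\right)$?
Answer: $\frac{3169080211885}{40254} \approx 7.8727 \cdot 10^{7}$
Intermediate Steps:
$b = 8454$ ($b = 2 - \left(\left(-4713 + 1874\right) - 5613\right) = 2 - \left(-2839 - 5613\right) = 2 - -8452 = 2 + 8452 = 8454$)
$\left(-24339 + 33652\right) \left(b + \frac{18410 + \left(10970 - 7709\right)}{-21090 - 19164}\right) = \left(-24339 + 33652\right) \left(8454 + \frac{18410 + \left(10970 - 7709\right)}{-21090 - 19164}\right) = 9313 \left(8454 + \frac{18410 + 3261}{-40254}\right) = 9313 \left(8454 + 21671 \left(- \frac{1}{40254}\right)\right) = 9313 \left(8454 - \frac{21671}{40254}\right) = 9313 \cdot \frac{340285645}{40254} = \frac{3169080211885}{40254}$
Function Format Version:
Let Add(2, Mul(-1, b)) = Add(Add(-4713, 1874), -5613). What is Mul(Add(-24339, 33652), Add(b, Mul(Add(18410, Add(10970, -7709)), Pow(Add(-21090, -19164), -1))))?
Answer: Rational(3169080211885, 40254) ≈ 7.8727e+7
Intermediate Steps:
b = 8454 (b = Add(2, Mul(-1, Add(Add(-4713, 1874), -5613))) = Add(2, Mul(-1, Add(-2839, -5613))) = Add(2, Mul(-1, -8452)) = Add(2, 8452) = 8454)
Mul(Add(-24339, 33652), Add(b, Mul(Add(18410, Add(10970, -7709)), Pow(Add(-21090, -19164), -1)))) = Mul(Add(-24339, 33652), Add(8454, Mul(Add(18410, Add(10970, -7709)), Pow(Add(-21090, -19164), -1)))) = Mul(9313, Add(8454, Mul(Add(18410, 3261), Pow(-40254, -1)))) = Mul(9313, Add(8454, Mul(21671, Rational(-1, 40254)))) = Mul(9313, Add(8454, Rational(-21671, 40254))) = Mul(9313, Rational(340285645, 40254)) = Rational(3169080211885, 40254)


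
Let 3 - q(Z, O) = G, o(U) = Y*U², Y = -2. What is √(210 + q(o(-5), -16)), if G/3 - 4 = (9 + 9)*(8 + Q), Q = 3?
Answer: I*√393 ≈ 19.824*I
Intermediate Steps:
o(U) = -2*U²
G = 606 (G = 12 + 3*((9 + 9)*(8 + 3)) = 12 + 3*(18*11) = 12 + 3*198 = 12 + 594 = 606)
q(Z, O) = -603 (q(Z, O) = 3 - 1*606 = 3 - 606 = -603)
√(210 + q(o(-5), -16)) = √(210 - 603) = √(-393) = I*√393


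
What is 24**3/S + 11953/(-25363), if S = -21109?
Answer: -602933989/535387567 ≈ -1.1262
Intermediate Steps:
24**3/S + 11953/(-25363) = 24**3/(-21109) + 11953/(-25363) = 13824*(-1/21109) + 11953*(-1/25363) = -13824/21109 - 11953/25363 = -602933989/535387567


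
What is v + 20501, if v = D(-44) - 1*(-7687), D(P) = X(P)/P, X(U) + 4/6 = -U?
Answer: 1860343/66 ≈ 28187.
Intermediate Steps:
X(U) = -⅔ - U
D(P) = (-⅔ - P)/P
v = 507277/66 (v = (-⅔ - 1*(-44))/(-44) - 1*(-7687) = -(-⅔ + 44)/44 + 7687 = -1/44*130/3 + 7687 = -65/66 + 7687 = 507277/66 ≈ 7686.0)
v + 20501 = 507277/66 + 20501 = 1860343/66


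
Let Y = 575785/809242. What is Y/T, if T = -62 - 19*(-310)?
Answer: 82255/673751768 ≈ 0.00012208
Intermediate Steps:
Y = 82255/115606 (Y = 575785*(1/809242) = 82255/115606 ≈ 0.71151)
T = 5828 (T = -62 + 5890 = 5828)
Y/T = (82255/115606)/5828 = (82255/115606)*(1/5828) = 82255/673751768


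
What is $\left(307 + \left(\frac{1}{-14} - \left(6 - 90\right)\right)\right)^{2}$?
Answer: $\frac{29953729}{196} \approx 1.5283 \cdot 10^{5}$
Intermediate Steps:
$\left(307 + \left(\frac{1}{-14} - \left(6 - 90\right)\right)\right)^{2} = \left(307 - - \frac{1175}{14}\right)^{2} = \left(307 + \left(- \frac{1}{14} + 84\right)\right)^{2} = \left(307 + \frac{1175}{14}\right)^{2} = \left(\frac{5473}{14}\right)^{2} = \frac{29953729}{196}$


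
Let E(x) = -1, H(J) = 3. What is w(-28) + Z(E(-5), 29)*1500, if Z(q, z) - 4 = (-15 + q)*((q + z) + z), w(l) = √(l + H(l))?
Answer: -1362000 + 5*I ≈ -1.362e+6 + 5.0*I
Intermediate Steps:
w(l) = √(3 + l) (w(l) = √(l + 3) = √(3 + l))
Z(q, z) = 4 + (-15 + q)*(q + 2*z) (Z(q, z) = 4 + (-15 + q)*((q + z) + z) = 4 + (-15 + q)*(q + 2*z))
w(-28) + Z(E(-5), 29)*1500 = √(3 - 28) + (4 + (-1)² - 30*29 - 15*(-1) + 2*(-1)*29)*1500 = √(-25) + (4 + 1 - 870 + 15 - 58)*1500 = 5*I - 908*1500 = 5*I - 1362000 = -1362000 + 5*I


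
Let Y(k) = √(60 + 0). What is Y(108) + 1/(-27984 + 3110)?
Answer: -1/24874 + 2*√15 ≈ 7.7459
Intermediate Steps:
Y(k) = 2*√15 (Y(k) = √60 = 2*√15)
Y(108) + 1/(-27984 + 3110) = 2*√15 + 1/(-27984 + 3110) = 2*√15 + 1/(-24874) = 2*√15 - 1/24874 = -1/24874 + 2*√15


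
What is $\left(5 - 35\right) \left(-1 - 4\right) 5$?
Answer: $750$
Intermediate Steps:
$\left(5 - 35\right) \left(-1 - 4\right) 5 = - 30 \left(\left(-5\right) 5\right) = \left(-30\right) \left(-25\right) = 750$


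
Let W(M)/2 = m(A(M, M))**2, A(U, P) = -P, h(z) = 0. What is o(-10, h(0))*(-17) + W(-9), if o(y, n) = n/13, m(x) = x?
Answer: 162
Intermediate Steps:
W(M) = 2*M**2 (W(M) = 2*(-M)**2 = 2*M**2)
o(y, n) = n/13 (o(y, n) = n*(1/13) = n/13)
o(-10, h(0))*(-17) + W(-9) = ((1/13)*0)*(-17) + 2*(-9)**2 = 0*(-17) + 2*81 = 0 + 162 = 162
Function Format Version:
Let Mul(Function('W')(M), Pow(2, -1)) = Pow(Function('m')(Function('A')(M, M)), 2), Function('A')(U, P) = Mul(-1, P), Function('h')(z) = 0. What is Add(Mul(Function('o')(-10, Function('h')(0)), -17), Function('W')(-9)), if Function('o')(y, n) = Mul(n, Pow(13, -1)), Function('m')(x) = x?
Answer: 162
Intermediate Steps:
Function('W')(M) = Mul(2, Pow(M, 2)) (Function('W')(M) = Mul(2, Pow(Mul(-1, M), 2)) = Mul(2, Pow(M, 2)))
Function('o')(y, n) = Mul(Rational(1, 13), n) (Function('o')(y, n) = Mul(n, Rational(1, 13)) = Mul(Rational(1, 13), n))
Add(Mul(Function('o')(-10, Function('h')(0)), -17), Function('W')(-9)) = Add(Mul(Mul(Rational(1, 13), 0), -17), Mul(2, Pow(-9, 2))) = Add(Mul(0, -17), Mul(2, 81)) = Add(0, 162) = 162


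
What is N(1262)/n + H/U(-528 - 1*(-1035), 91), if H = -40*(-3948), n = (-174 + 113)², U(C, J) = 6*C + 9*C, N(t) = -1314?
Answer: 38508490/1886547 ≈ 20.412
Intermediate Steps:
U(C, J) = 15*C
n = 3721 (n = (-61)² = 3721)
H = 157920
N(1262)/n + H/U(-528 - 1*(-1035), 91) = -1314/3721 + 157920/((15*(-528 - 1*(-1035)))) = -1314*1/3721 + 157920/((15*(-528 + 1035))) = -1314/3721 + 157920/((15*507)) = -1314/3721 + 157920/7605 = -1314/3721 + 157920*(1/7605) = -1314/3721 + 10528/507 = 38508490/1886547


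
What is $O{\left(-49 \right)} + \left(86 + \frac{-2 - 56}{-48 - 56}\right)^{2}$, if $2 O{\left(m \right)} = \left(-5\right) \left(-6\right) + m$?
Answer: $\frac{20233313}{2704} \approx 7482.7$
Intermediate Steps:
$O{\left(m \right)} = 15 + \frac{m}{2}$ ($O{\left(m \right)} = \frac{\left(-5\right) \left(-6\right) + m}{2} = \frac{30 + m}{2} = 15 + \frac{m}{2}$)
$O{\left(-49 \right)} + \left(86 + \frac{-2 - 56}{-48 - 56}\right)^{2} = \left(15 + \frac{1}{2} \left(-49\right)\right) + \left(86 + \frac{-2 - 56}{-48 - 56}\right)^{2} = \left(15 - \frac{49}{2}\right) + \left(86 - \frac{58}{-104}\right)^{2} = - \frac{19}{2} + \left(86 - - \frac{29}{52}\right)^{2} = - \frac{19}{2} + \left(86 + \frac{29}{52}\right)^{2} = - \frac{19}{2} + \left(\frac{4501}{52}\right)^{2} = - \frac{19}{2} + \frac{20259001}{2704} = \frac{20233313}{2704}$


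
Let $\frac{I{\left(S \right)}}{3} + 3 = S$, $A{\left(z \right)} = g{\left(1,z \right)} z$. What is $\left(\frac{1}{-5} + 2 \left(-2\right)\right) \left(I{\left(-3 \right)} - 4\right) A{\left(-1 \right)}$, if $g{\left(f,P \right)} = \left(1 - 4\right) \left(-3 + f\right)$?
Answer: $- \frac{2772}{5} \approx -554.4$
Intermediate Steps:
$g{\left(f,P \right)} = 9 - 3 f$ ($g{\left(f,P \right)} = - 3 \left(-3 + f\right) = 9 - 3 f$)
$A{\left(z \right)} = 6 z$ ($A{\left(z \right)} = \left(9 - 3\right) z = 6 z$)
$I{\left(S \right)} = -9 + 3 S$
$\left(\frac{1}{-5} + 2 \left(-2\right)\right) \left(I{\left(-3 \right)} - 4\right) A{\left(-1 \right)} = \left(\frac{1}{-5} + 2 \left(-2\right)\right) \left(\left(-9 + 3 \left(-3\right)\right) - 4\right) 6 \left(-1\right) = \left(- \frac{1}{5} - 4\right) \left(\left(-9 - 9\right) - 4\right) \left(-6\right) = - \frac{21 \left(-18 - 4\right)}{5} \left(-6\right) = \left(- \frac{21}{5}\right) \left(-22\right) \left(-6\right) = \frac{462}{5} \left(-6\right) = - \frac{2772}{5}$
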